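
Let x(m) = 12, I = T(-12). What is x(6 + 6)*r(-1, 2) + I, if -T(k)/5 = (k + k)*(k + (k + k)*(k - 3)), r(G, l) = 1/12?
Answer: 41761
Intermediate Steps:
r(G, l) = 1/12 (r(G, l) = 1*(1/12) = 1/12)
T(k) = -10*k*(k + 2*k*(-3 + k)) (T(k) = -5*(k + k)*(k + (k + k)*(k - 3)) = -5*2*k*(k + (2*k)*(-3 + k)) = -5*2*k*(k + 2*k*(-3 + k)) = -10*k*(k + 2*k*(-3 + k)))
I = 41760 (I = (-12)²*(50 - 20*(-12)) = 144*(50 + 240) = 144*290 = 41760)
x(6 + 6)*r(-1, 2) + I = 12*(1/12) + 41760 = 1 + 41760 = 41761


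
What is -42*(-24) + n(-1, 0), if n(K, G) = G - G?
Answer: 1008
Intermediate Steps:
n(K, G) = 0
-42*(-24) + n(-1, 0) = -42*(-24) + 0 = 1008 + 0 = 1008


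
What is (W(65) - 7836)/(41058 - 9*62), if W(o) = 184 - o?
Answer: -7717/40500 ≈ -0.19054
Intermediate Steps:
(W(65) - 7836)/(41058 - 9*62) = ((184 - 1*65) - 7836)/(41058 - 9*62) = ((184 - 65) - 7836)/(41058 - 558) = (119 - 7836)/40500 = -7717*1/40500 = -7717/40500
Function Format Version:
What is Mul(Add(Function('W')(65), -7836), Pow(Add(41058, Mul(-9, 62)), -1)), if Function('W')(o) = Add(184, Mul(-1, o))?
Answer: Rational(-7717, 40500) ≈ -0.19054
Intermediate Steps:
Mul(Add(Function('W')(65), -7836), Pow(Add(41058, Mul(-9, 62)), -1)) = Mul(Add(Add(184, Mul(-1, 65)), -7836), Pow(Add(41058, Mul(-9, 62)), -1)) = Mul(Add(Add(184, -65), -7836), Pow(Add(41058, -558), -1)) = Mul(Add(119, -7836), Pow(40500, -1)) = Mul(-7717, Rational(1, 40500)) = Rational(-7717, 40500)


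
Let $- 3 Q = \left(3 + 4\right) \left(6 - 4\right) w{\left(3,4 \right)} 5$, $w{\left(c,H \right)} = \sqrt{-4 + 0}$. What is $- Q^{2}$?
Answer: $\frac{19600}{9} \approx 2177.8$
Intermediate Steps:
$w{\left(c,H \right)} = 2 i$ ($w{\left(c,H \right)} = \sqrt{-4} = 2 i$)
$Q = - \frac{140 i}{3}$ ($Q = - \frac{\left(3 + 4\right) \left(6 - 4\right) 2 i 5}{3} = - \frac{7 \cdot 2 \cdot 2 i 5}{3} = - \frac{14 \cdot 2 i 5}{3} = - \frac{28 i 5}{3} = - \frac{140 i}{3} \approx - 46.667 i$)
$- Q^{2} = - \left(- \frac{140 i}{3}\right)^{2} = \left(-1\right) \left(- \frac{19600}{9}\right) = \frac{19600}{9}$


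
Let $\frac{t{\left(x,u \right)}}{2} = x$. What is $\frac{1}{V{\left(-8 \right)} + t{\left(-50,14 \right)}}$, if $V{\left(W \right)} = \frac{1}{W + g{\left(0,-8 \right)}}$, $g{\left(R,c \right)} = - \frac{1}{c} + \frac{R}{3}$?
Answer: $- \frac{63}{6308} \approx -0.0099873$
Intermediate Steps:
$t{\left(x,u \right)} = 2 x$
$g{\left(R,c \right)} = - \frac{1}{c} + \frac{R}{3}$ ($g{\left(R,c \right)} = - \frac{1}{c} + R \frac{1}{3} = - \frac{1}{c} + \frac{R}{3}$)
$V{\left(W \right)} = \frac{1}{\frac{1}{8} + W}$ ($V{\left(W \right)} = \frac{1}{W + \left(- \frac{1}{-8} + \frac{1}{3} \cdot 0\right)} = \frac{1}{W + \left(\left(-1\right) \left(- \frac{1}{8}\right) + 0\right)} = \frac{1}{W + \left(\frac{1}{8} + 0\right)} = \frac{1}{W + \frac{1}{8}} = \frac{1}{\frac{1}{8} + W}$)
$\frac{1}{V{\left(-8 \right)} + t{\left(-50,14 \right)}} = \frac{1}{\frac{8}{1 + 8 \left(-8\right)} + 2 \left(-50\right)} = \frac{1}{\frac{8}{1 - 64} - 100} = \frac{1}{\frac{8}{-63} - 100} = \frac{1}{8 \left(- \frac{1}{63}\right) - 100} = \frac{1}{- \frac{8}{63} - 100} = \frac{1}{- \frac{6308}{63}} = - \frac{63}{6308}$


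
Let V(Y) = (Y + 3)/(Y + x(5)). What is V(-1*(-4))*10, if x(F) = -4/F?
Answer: 175/8 ≈ 21.875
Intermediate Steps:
V(Y) = (3 + Y)/(-⅘ + Y) (V(Y) = (Y + 3)/(Y - 4/5) = (3 + Y)/(Y - 4*⅕) = (3 + Y)/(Y - ⅘) = (3 + Y)/(-⅘ + Y))
V(-1*(-4))*10 = (5*(3 - 1*(-4))/(-4 + 5*(-1*(-4))))*10 = (5*(3 + 4)/(-4 + 5*4))*10 = (5*7/(-4 + 20))*10 = (5*7/16)*10 = (5*(1/16)*7)*10 = (35/16)*10 = 175/8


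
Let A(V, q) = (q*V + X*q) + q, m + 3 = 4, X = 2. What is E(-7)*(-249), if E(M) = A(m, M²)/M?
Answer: 6972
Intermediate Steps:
m = 1 (m = -3 + 4 = 1)
A(V, q) = 3*q + V*q (A(V, q) = (q*V + 2*q) + q = (V*q + 2*q) + q = (2*q + V*q) + q = 3*q + V*q)
E(M) = 4*M (E(M) = (M²*(3 + 1))/M = (M²*4)/M = (4*M²)/M = 4*M)
E(-7)*(-249) = (4*(-7))*(-249) = -28*(-249) = 6972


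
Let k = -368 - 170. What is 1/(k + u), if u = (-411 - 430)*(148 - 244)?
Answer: 1/80198 ≈ 1.2469e-5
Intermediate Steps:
k = -538
u = 80736 (u = -841*(-96) = 80736)
1/(k + u) = 1/(-538 + 80736) = 1/80198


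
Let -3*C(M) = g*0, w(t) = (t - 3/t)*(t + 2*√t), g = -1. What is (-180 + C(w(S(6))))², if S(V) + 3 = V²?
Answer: 32400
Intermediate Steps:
S(V) = -3 + V²
C(M) = 0 (C(M) = -(-1)*0/3 = -⅓*0 = 0)
(-180 + C(w(S(6))))² = (-180 + 0)² = (-180)² = 32400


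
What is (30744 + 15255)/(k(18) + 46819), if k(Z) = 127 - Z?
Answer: 45999/46928 ≈ 0.98020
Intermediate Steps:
(30744 + 15255)/(k(18) + 46819) = (30744 + 15255)/((127 - 1*18) + 46819) = 45999/((127 - 18) + 46819) = 45999/(109 + 46819) = 45999/46928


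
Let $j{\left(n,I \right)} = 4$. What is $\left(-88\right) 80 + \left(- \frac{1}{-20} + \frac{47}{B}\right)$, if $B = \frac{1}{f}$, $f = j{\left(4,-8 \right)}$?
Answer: $- \frac{137039}{20} \approx -6852.0$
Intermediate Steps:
$f = 4$
$B = \frac{1}{4} \approx 0.25$
$\left(-88\right) 80 + \left(- \frac{1}{-20} + \frac{47}{B}\right) = \left(-88\right) 80 + \left(- \frac{1}{-20} + 47 \frac{1}{\frac{1}{4}}\right) = -7040 + \left(\left(-1\right) \left(- \frac{1}{20}\right) + 47 \cdot 4\right) = -7040 + \left(\frac{1}{20} + 188\right) = -7040 + \frac{3761}{20} = - \frac{137039}{20}$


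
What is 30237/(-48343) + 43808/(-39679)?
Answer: -3317584067/1918201897 ≈ -1.7295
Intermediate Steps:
30237/(-48343) + 43808/(-39679) = 30237*(-1/48343) + 43808*(-1/39679) = -30237/48343 - 43808/39679 = -3317584067/1918201897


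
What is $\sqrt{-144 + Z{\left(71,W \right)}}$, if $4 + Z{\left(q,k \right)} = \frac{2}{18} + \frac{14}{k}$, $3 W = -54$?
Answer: $\frac{i \sqrt{1338}}{3} \approx 12.193 i$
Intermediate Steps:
$W = -18$ ($W = \frac{1}{3} \left(-54\right) = -18$)
$Z{\left(q,k \right)} = - \frac{35}{9} + \frac{14}{k}$ ($Z{\left(q,k \right)} = -4 + \left(\frac{2}{18} + \frac{14}{k}\right) = -4 + \left(2 \cdot \frac{1}{18} + \frac{14}{k}\right) = -4 + \left(\frac{1}{9} + \frac{14}{k}\right) = - \frac{35}{9} + \frac{14}{k}$)
$\sqrt{-144 + Z{\left(71,W \right)}} = \sqrt{-144 - \left(\frac{35}{9} - \frac{14}{-18}\right)} = \sqrt{-144 + \left(- \frac{35}{9} + 14 \left(- \frac{1}{18}\right)\right)} = \sqrt{-144 - \frac{14}{3}} = \sqrt{- \frac{446}{3}} = \frac{i \sqrt{1338}}{3}$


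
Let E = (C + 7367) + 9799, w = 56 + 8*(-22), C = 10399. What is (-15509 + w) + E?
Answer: 11936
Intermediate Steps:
w = -120 (w = 56 - 176 = -120)
E = 27565 (E = (10399 + 7367) + 9799 = 17766 + 9799 = 27565)
(-15509 + w) + E = (-15509 - 120) + 27565 = -15629 + 27565 = 11936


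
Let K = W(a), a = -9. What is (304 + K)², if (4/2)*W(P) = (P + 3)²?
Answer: 103684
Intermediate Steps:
W(P) = (3 + P)²/2 (W(P) = (P + 3)²/2 = (3 + P)²/2)
K = 18 (K = (3 - 9)²/2 = (½)*(-6)² = (½)*36 = 18)
(304 + K)² = (304 + 18)² = 322² = 103684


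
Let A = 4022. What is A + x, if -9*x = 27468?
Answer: 970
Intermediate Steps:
x = -3052 (x = -⅑*27468 = -3052)
A + x = 4022 - 3052 = 970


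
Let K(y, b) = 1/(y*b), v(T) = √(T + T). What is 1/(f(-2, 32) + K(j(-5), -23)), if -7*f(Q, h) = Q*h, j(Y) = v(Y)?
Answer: 2369920/21667889 - 1127*I*√10/21667889 ≈ 0.10937 - 0.00016448*I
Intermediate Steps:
v(T) = √2*√T (v(T) = √(2*T) = √2*√T)
j(Y) = √2*√Y
K(y, b) = 1/(b*y)
f(Q, h) = -Q*h/7
1/(f(-2, 32) + K(j(-5), -23)) = 1/(-⅐*(-2)*32 + 1/((-23)*((√2*√(-5))))) = 1/(64/7 - (-I*√10/10)/23) = 1/(64/7 - (-1)*I*√10/230) = 1/(64/7 + I*√10/230)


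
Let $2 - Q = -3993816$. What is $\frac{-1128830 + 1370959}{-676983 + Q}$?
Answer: $\frac{242129}{3316835} \approx 0.073$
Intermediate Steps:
$Q = 3993818$ ($Q = 2 - -3993816 = 2 + 3993816 = 3993818$)
$\frac{-1128830 + 1370959}{-676983 + Q} = \frac{-1128830 + 1370959}{-676983 + 3993818} = \frac{242129}{3316835}$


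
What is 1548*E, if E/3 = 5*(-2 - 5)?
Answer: -162540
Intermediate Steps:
E = -105 (E = 3*(5*(-2 - 5)) = 3*(5*(-7)) = 3*(-35) = -105)
1548*E = 1548*(-105) = -162540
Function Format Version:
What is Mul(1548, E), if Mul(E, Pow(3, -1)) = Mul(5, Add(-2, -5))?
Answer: -162540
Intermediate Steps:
E = -105 (E = Mul(3, Mul(5, Add(-2, -5))) = Mul(3, Mul(5, -7)) = Mul(3, -35) = -105)
Mul(1548, E) = Mul(1548, -105) = -162540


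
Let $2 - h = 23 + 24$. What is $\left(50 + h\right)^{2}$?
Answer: $25$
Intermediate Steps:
$h = -45$ ($h = 2 - \left(23 + 24\right) = 2 - 47 = -45$)
$\left(50 + h\right)^{2} = \left(50 - 45\right)^{2} = 5^{2} = 25$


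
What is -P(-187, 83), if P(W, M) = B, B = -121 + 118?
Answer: 3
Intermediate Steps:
B = -3
P(W, M) = -3
-P(-187, 83) = -1*(-3) = 3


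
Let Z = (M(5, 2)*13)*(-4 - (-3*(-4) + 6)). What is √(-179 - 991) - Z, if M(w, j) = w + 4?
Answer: 2574 + 3*I*√130 ≈ 2574.0 + 34.205*I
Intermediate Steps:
M(w, j) = 4 + w
Z = -2574 (Z = ((4 + 5)*13)*(-4 - (-3*(-4) + 6)) = (9*13)*(-4 - (12 + 6)) = 117*(-4 - 1*18) = 117*(-4 - 18) = 117*(-22) = -2574)
√(-179 - 991) - Z = √(-179 - 991) - 1*(-2574) = √(-1170) + 2574 = 3*I*√130 + 2574 = 2574 + 3*I*√130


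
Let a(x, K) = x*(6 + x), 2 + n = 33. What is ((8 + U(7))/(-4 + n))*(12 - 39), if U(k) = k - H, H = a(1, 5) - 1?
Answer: -9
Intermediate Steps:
n = 31 (n = -2 + 33 = 31)
H = 6 (H = 1*(6 + 1) - 1 = 1*7 - 1 = 7 - 1 = 6)
U(k) = -6 + k (U(k) = k - 1*6 = k - 6 = -6 + k)
((8 + U(7))/(-4 + n))*(12 - 39) = ((8 + (-6 + 7))/(-4 + 31))*(12 - 39) = ((8 + 1)/27)*(-27) = (9*(1/27))*(-27) = (1/3)*(-27) = -9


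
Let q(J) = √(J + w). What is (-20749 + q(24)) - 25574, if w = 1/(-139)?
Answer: -46323 + √463565/139 ≈ -46318.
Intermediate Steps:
w = -1/139 ≈ -0.0071942
q(J) = √(-1/139 + J) (q(J) = √(J - 1/139) = √(-1/139 + J))
(-20749 + q(24)) - 25574 = (-20749 + √(-139 + 19321*24)/139) - 25574 = (-20749 + √(-139 + 463704)/139) - 25574 = (-20749 + √463565/139) - 25574 = -46323 + √463565/139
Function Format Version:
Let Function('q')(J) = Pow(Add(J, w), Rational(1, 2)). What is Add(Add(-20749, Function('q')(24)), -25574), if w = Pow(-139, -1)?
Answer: Add(-46323, Mul(Rational(1, 139), Pow(463565, Rational(1, 2)))) ≈ -46318.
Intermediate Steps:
w = Rational(-1, 139) ≈ -0.0071942
Function('q')(J) = Pow(Add(Rational(-1, 139), J), Rational(1, 2)) (Function('q')(J) = Pow(Add(J, Rational(-1, 139)), Rational(1, 2)) = Pow(Add(Rational(-1, 139), J), Rational(1, 2)))
Add(Add(-20749, Function('q')(24)), -25574) = Add(Add(-20749, Mul(Rational(1, 139), Pow(Add(-139, Mul(19321, 24)), Rational(1, 2)))), -25574) = Add(Add(-20749, Mul(Rational(1, 139), Pow(Add(-139, 463704), Rational(1, 2)))), -25574) = Add(Add(-20749, Mul(Rational(1, 139), Pow(463565, Rational(1, 2)))), -25574) = Add(-46323, Mul(Rational(1, 139), Pow(463565, Rational(1, 2))))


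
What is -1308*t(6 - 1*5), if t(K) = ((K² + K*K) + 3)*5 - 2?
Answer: -30084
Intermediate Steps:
t(K) = 13 + 10*K² (t(K) = ((K² + K²) + 3)*5 - 2 = (2*K² + 3)*5 - 2 = (3 + 2*K²)*5 - 2 = (15 + 10*K²) - 2 = 13 + 10*K²)
-1308*t(6 - 1*5) = -1308*(13 + 10*(6 - 1*5)²) = -1308*(13 + 10*(6 - 5)²) = -1308*(13 + 10*1²) = -1308*(13 + 10*1) = -1308*(13 + 10) = -1308*23 = -30084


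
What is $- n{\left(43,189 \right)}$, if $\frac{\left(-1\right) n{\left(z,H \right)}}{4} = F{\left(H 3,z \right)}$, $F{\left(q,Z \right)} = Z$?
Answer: $172$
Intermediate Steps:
$n{\left(z,H \right)} = - 4 z$
$- n{\left(43,189 \right)} = - \left(-4\right) 43 = \left(-1\right) \left(-172\right) = 172$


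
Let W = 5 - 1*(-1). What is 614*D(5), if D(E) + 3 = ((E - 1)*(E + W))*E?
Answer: 133238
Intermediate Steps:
W = 6 (W = 5 + 1 = 6)
D(E) = -3 + E*(-1 + E)*(6 + E) (D(E) = -3 + ((E - 1)*(E + 6))*E = -3 + ((-1 + E)*(6 + E))*E = -3 + E*(-1 + E)*(6 + E))
614*D(5) = 614*(-3 + 5**3 - 6*5 + 5*5**2) = 614*(-3 + 125 - 30 + 5*25) = 614*(-3 + 125 - 30 + 125) = 614*217 = 133238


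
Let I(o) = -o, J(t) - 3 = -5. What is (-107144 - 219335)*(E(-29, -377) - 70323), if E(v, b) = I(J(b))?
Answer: 22958329759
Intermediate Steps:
J(t) = -2 (J(t) = 3 - 5 = -2)
E(v, b) = 2 (E(v, b) = -1*(-2) = 2)
(-107144 - 219335)*(E(-29, -377) - 70323) = (-107144 - 219335)*(2 - 70323) = -326479*(-70321) = 22958329759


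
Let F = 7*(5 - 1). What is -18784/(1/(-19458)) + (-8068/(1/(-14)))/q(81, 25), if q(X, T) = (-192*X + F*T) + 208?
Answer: 191156010622/523 ≈ 3.6550e+8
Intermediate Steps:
F = 28 (F = 7*4 = 28)
q(X, T) = 208 - 192*X + 28*T (q(X, T) = (-192*X + 28*T) + 208 = 208 - 192*X + 28*T)
-18784/(1/(-19458)) + (-8068/(1/(-14)))/q(81, 25) = -18784/(1/(-19458)) + (-8068/(1/(-14)))/(208 - 192*81 + 28*25) = -18784/(-1/19458) + (-8068/(-1/14))/(208 - 15552 + 700) = -18784*(-19458) - 8068*(-14)/(-14644) = 365499072 + 112952*(-1/14644) = 365499072 - 4034/523 = 191156010622/523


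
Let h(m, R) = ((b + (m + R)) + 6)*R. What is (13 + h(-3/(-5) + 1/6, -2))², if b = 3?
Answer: 1444/225 ≈ 6.4178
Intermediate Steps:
h(m, R) = R*(9 + R + m) (h(m, R) = ((3 + (m + R)) + 6)*R = ((3 + (R + m)) + 6)*R = ((3 + R + m) + 6)*R = (9 + R + m)*R = R*(9 + R + m))
(13 + h(-3/(-5) + 1/6, -2))² = (13 - 2*(9 - 2 + (-3/(-5) + 1/6)))² = (13 - 2*(9 - 2 + (-3*(-⅕) + 1*(⅙))))² = (13 - 2*(9 - 2 + (⅗ + ⅙)))² = (13 - 2*(9 - 2 + 23/30))² = (13 - 2*233/30)² = (13 - 233/15)² = (-38/15)² = 1444/225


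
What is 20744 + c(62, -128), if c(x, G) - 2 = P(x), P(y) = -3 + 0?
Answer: 20743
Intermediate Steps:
P(y) = -3
c(x, G) = -1 (c(x, G) = 2 - 3 = -1)
20744 + c(62, -128) = 20744 - 1 = 20743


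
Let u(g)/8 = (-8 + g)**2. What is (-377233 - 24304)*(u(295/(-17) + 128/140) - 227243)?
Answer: 31624322369812699/354025 ≈ 8.9328e+10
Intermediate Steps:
u(g) = 8*(-8 + g)**2
(-377233 - 24304)*(u(295/(-17) + 128/140) - 227243) = (-377233 - 24304)*(8*(-8 + (295/(-17) + 128/140))**2 - 227243) = -401537*(8*(-8 + (295*(-1/17) + 128*(1/140)))**2 - 227243) = -401537*(8*(-8 + (-295/17 + 32/35))**2 - 227243) = -401537*(8*(-8 - 9781/595)**2 - 227243) = -401537*(8*(-14541/595)**2 - 227243) = -401537*(8*(211440681/354025) - 227243) = -401537*(1691525448/354025 - 227243) = -401537*(-78758177627/354025) = 31624322369812699/354025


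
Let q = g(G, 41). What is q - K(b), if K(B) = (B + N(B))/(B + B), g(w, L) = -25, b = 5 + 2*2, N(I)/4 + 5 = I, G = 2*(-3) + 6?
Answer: -475/18 ≈ -26.389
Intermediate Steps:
G = 0 (G = -6 + 6 = 0)
N(I) = -20 + 4*I
b = 9 (b = 5 + 4 = 9)
K(B) = (-20 + 5*B)/(2*B) (K(B) = (B + (-20 + 4*B))/(B + B) = (-20 + 5*B)/((2*B)) = (-20 + 5*B)*(1/(2*B)) = (-20 + 5*B)/(2*B))
q = -25
q - K(b) = -25 - (5/2 - 10/9) = -25 - 1*25/18 = -25 - 25/18 = -475/18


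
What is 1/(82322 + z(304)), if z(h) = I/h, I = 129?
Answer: 304/25026017 ≈ 1.2147e-5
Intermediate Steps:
z(h) = 129/h
1/(82322 + z(304)) = 1/(82322 + 129/304) = 1/(25026017/304) = 304/25026017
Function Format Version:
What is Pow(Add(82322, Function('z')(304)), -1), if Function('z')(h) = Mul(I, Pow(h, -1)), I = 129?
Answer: Rational(304, 25026017) ≈ 1.2147e-5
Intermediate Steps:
Function('z')(h) = Mul(129, Pow(h, -1))
Pow(Add(82322, Function('z')(304)), -1) = Pow(Add(82322, Mul(129, Pow(304, -1))), -1) = Pow(Add(82322, Mul(129, Rational(1, 304))), -1) = Pow(Add(82322, Rational(129, 304)), -1) = Pow(Rational(25026017, 304), -1) = Rational(304, 25026017)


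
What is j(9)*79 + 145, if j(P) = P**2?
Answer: 6544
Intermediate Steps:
j(9)*79 + 145 = 9**2*79 + 145 = 81*79 + 145 = 6399 + 145 = 6544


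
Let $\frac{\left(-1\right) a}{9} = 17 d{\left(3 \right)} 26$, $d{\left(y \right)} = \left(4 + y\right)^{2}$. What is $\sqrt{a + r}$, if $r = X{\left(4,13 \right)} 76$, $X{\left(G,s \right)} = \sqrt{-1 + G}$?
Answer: $\sqrt{-194922 + 76 \sqrt{3}} \approx 441.35 i$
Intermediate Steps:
$a = -194922$ ($a = - 9 \cdot 17 \left(4 + 3\right)^{2} \cdot 26 = - 9 \cdot 17 \cdot 7^{2} \cdot 26 = - 9 \cdot 17 \cdot 49 \cdot 26 = - 9 \cdot 833 \cdot 26 = \left(-9\right) 21658 = -194922$)
$r = 76 \sqrt{3}$ ($r = \sqrt{-1 + 4} \cdot 76 = \sqrt{3} \cdot 76 = 76 \sqrt{3} \approx 131.64$)
$\sqrt{a + r} = \sqrt{-194922 + 76 \sqrt{3}}$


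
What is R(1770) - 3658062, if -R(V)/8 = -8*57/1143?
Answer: -1393720406/381 ≈ -3.6581e+6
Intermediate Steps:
R(V) = 1216/381 (R(V) = -8*(-8*57)/1143 = -(-3648)/1143 = -8*(-152/381) = 1216/381)
R(1770) - 3658062 = 1216/381 - 3658062 = -1393720406/381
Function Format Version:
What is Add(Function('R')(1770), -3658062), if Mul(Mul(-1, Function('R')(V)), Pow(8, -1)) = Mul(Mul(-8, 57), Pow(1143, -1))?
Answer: Rational(-1393720406, 381) ≈ -3.6581e+6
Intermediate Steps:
Function('R')(V) = Rational(1216, 381) (Function('R')(V) = Mul(-8, Mul(Mul(-8, 57), Pow(1143, -1))) = Mul(-8, Mul(-456, Rational(1, 1143))) = Mul(-8, Rational(-152, 381)) = Rational(1216, 381))
Add(Function('R')(1770), -3658062) = Add(Rational(1216, 381), -3658062) = Rational(-1393720406, 381)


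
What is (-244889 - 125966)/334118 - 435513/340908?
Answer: -2666080087/1116700972 ≈ -2.3875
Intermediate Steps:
(-244889 - 125966)/334118 - 435513/340908 = -370855*1/334118 - 435513*1/340908 = -21815/19654 - 145171/113636 = -2666080087/1116700972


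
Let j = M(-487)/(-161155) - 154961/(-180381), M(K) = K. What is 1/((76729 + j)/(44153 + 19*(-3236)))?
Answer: -503800039253205/2230483384505597 ≈ -0.22587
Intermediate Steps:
j = 25060585502/29069300055 (j = -487/(-161155) - 154961/(-180381) = -487*(-1/161155) - 154961*(-1/180381) = 487/161155 + 154961/180381 = 25060585502/29069300055 ≈ 0.86210)
1/((76729 + j)/(44153 + 19*(-3236))) = 1/((76729 + 25060585502/29069300055)/(44153 + 19*(-3236))) = 1/(2230483384505597/(29069300055*(44153 - 61484))) = 1/((2230483384505597/29069300055)/(-17331)) = 1/((2230483384505597/29069300055)*(-1/17331)) = 1/(-2230483384505597/503800039253205) = -503800039253205/2230483384505597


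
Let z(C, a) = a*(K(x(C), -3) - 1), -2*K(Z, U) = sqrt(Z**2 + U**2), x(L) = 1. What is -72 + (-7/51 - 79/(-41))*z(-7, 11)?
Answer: -191714/2091 - 20581*sqrt(10)/2091 ≈ -122.81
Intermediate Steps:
K(Z, U) = -sqrt(U**2 + Z**2)/2 (K(Z, U) = -sqrt(Z**2 + U**2)/2 = -sqrt(U**2 + Z**2)/2)
z(C, a) = a*(-1 - sqrt(10)/2) (z(C, a) = a*(-sqrt((-3)**2 + 1**2)/2 - 1) = a*(-sqrt(9 + 1)/2 - 1) = a*(-sqrt(10)/2 - 1) = a*(-1 - sqrt(10)/2))
-72 + (-7/51 - 79/(-41))*z(-7, 11) = -72 + (-7/51 - 79/(-41))*(-1/2*11*(2 + sqrt(10))) = -72 + (-7*1/51 - 79*(-1/41))*(-11 - 11*sqrt(10)/2) = -72 + (-7/51 + 79/41)*(-11 - 11*sqrt(10)/2) = -72 + 3742*(-11 - 11*sqrt(10)/2)/2091 = -72 + (-41162/2091 - 20581*sqrt(10)/2091) = -191714/2091 - 20581*sqrt(10)/2091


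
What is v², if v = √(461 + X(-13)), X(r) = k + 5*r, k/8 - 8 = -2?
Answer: 444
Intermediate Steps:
k = 48 (k = 64 + 8*(-2) = 64 - 16 = 48)
X(r) = 48 + 5*r
v = 2*√111 (v = √(461 + (48 + 5*(-13))) = √(461 + (48 - 65)) = √(461 - 17) = √444 = 2*√111 ≈ 21.071)
v² = (2*√111)² = 444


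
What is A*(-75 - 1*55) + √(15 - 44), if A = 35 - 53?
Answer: 2340 + I*√29 ≈ 2340.0 + 5.3852*I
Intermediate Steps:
A = -18
A*(-75 - 1*55) + √(15 - 44) = -18*(-75 - 1*55) + √(15 - 44) = -18*(-75 - 55) + √(-29) = -18*(-130) + I*√29 = 2340 + I*√29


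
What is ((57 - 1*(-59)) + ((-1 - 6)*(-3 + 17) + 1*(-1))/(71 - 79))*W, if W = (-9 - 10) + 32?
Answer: 13351/8 ≈ 1668.9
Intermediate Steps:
W = 13 (W = -19 + 32 = 13)
((57 - 1*(-59)) + ((-1 - 6)*(-3 + 17) + 1*(-1))/(71 - 79))*W = ((57 - 1*(-59)) + ((-1 - 6)*(-3 + 17) + 1*(-1))/(71 - 79))*13 = ((57 + 59) + (-7*14 - 1)/(-8))*13 = (116 + (-98 - 1)*(-1/8))*13 = (116 - 99*(-1/8))*13 = (116 + 99/8)*13 = (1027/8)*13 = 13351/8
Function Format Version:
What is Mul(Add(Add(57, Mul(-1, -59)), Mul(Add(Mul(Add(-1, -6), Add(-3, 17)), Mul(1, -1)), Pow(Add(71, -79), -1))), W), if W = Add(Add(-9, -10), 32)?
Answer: Rational(13351, 8) ≈ 1668.9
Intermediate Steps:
W = 13 (W = Add(-19, 32) = 13)
Mul(Add(Add(57, Mul(-1, -59)), Mul(Add(Mul(Add(-1, -6), Add(-3, 17)), Mul(1, -1)), Pow(Add(71, -79), -1))), W) = Mul(Add(Add(57, Mul(-1, -59)), Mul(Add(Mul(Add(-1, -6), Add(-3, 17)), Mul(1, -1)), Pow(Add(71, -79), -1))), 13) = Mul(Add(Add(57, 59), Mul(Add(Mul(-7, 14), -1), Pow(-8, -1))), 13) = Mul(Add(116, Mul(Add(-98, -1), Rational(-1, 8))), 13) = Mul(Add(116, Mul(-99, Rational(-1, 8))), 13) = Mul(Add(116, Rational(99, 8)), 13) = Mul(Rational(1027, 8), 13) = Rational(13351, 8)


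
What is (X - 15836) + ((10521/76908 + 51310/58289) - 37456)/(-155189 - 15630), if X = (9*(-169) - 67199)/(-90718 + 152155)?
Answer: -35479309420984946182505/2240293936341319716 ≈ -15837.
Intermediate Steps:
X = -68720/61437 (X = (-1521 - 67199)/61437 = -68720*1/61437 = -68720/61437 ≈ -1.1185)
(X - 15836) + ((10521/76908 + 51310/58289) - 37456)/(-155189 - 15630) = (-68720/61437 - 15836) + ((10521/76908 + 51310/58289) - 37456)/(-155189 - 15630) = -972985052/61437 + ((10521*(1/76908) + 51310*(1/58289)) - 37456)/(-170819) = -972985052/61437 + ((3507/25636 + 7330/8327) - 37456)*(-1/170819) = -972985052/61437 + (217114669/213470972 - 37456)*(-1/170819) = -972985052/61437 - 7995551612563/213470972*(-1/170819) = -972985052/61437 + 7995551612563/36464897966068 = -35479309420984946182505/2240293936341319716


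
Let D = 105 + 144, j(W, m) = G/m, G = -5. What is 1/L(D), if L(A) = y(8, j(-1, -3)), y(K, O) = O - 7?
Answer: -3/16 ≈ -0.18750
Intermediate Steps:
j(W, m) = -5/m
y(K, O) = -7 + O
D = 249
L(A) = -16/3 (L(A) = -7 - 5/(-3) = -7 - 5*(-⅓) = -7 + 5/3 = -16/3)
1/L(D) = 1/(-16/3) = -3/16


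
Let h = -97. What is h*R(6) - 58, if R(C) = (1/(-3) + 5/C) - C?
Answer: 951/2 ≈ 475.50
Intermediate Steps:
R(C) = -1/3 - C + 5/C (R(C) = (1*(-1/3) + 5/C) - C = (-1/3 + 5/C) - C = -1/3 - C + 5/C)
h*R(6) - 58 = -97*(-1/3 - 1*6 + 5/6) - 58 = -97*(-1/3 - 6 + 5*(1/6)) - 58 = -97*(-1/3 - 6 + 5/6) - 58 = -97*(-11/2) - 58 = 1067/2 - 58 = 951/2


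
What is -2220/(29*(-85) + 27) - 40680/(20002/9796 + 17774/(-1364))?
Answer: 445401503430/120287263 ≈ 3702.8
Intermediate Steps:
-2220/(29*(-85) + 27) - 40680/(20002/9796 + 17774/(-1364)) = -2220/(-2465 + 27) - 40680/(20002*(1/9796) + 17774*(-1/1364)) = -2220/(-2438) - 40680/(10001/4898 - 8887/682) = -2220*(-1/2438) - 40680/(-296031/26939) = 1110/1219 - 40680*(-26939/296031) = 1110/1219 + 365292840/98677 = 445401503430/120287263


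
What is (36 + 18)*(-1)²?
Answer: 54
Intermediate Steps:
(36 + 18)*(-1)² = 54*1 = 54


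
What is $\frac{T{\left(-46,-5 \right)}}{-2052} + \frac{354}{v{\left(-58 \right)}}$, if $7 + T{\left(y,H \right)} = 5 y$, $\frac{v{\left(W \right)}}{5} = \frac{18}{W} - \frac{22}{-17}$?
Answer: $\frac{119564623}{1658700} \approx 72.083$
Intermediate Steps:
$v{\left(W \right)} = \frac{110}{17} + \frac{90}{W}$ ($v{\left(W \right)} = 5 \left(\frac{18}{W} - \frac{22}{-17}\right) = 5 \left(\frac{18}{W} - - \frac{22}{17}\right) = 5 \left(\frac{18}{W} + \frac{22}{17}\right) = 5 \left(\frac{22}{17} + \frac{18}{W}\right) = \frac{110}{17} + \frac{90}{W}$)
$T{\left(y,H \right)} = -7 + 5 y$
$\frac{T{\left(-46,-5 \right)}}{-2052} + \frac{354}{v{\left(-58 \right)}} = \frac{-7 + 5 \left(-46\right)}{-2052} + \frac{354}{\frac{110}{17} + \frac{90}{-58}} = \left(-7 - 230\right) \left(- \frac{1}{2052}\right) + \frac{354}{\frac{110}{17} + 90 \left(- \frac{1}{58}\right)} = \left(-237\right) \left(- \frac{1}{2052}\right) + \frac{354}{\frac{110}{17} - \frac{45}{29}} = \frac{79}{684} + \frac{354}{\frac{2425}{493}} = \frac{79}{684} + 354 \cdot \frac{493}{2425} = \frac{79}{684} + \frac{174522}{2425} = \frac{119564623}{1658700}$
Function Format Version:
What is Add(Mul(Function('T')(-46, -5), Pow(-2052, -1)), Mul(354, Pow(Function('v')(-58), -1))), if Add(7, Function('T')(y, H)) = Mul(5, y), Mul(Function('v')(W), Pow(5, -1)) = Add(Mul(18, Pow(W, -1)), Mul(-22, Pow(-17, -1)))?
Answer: Rational(119564623, 1658700) ≈ 72.083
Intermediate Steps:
Function('v')(W) = Add(Rational(110, 17), Mul(90, Pow(W, -1))) (Function('v')(W) = Mul(5, Add(Mul(18, Pow(W, -1)), Mul(-22, Pow(-17, -1)))) = Mul(5, Add(Mul(18, Pow(W, -1)), Mul(-22, Rational(-1, 17)))) = Mul(5, Add(Mul(18, Pow(W, -1)), Rational(22, 17))) = Mul(5, Add(Rational(22, 17), Mul(18, Pow(W, -1)))) = Add(Rational(110, 17), Mul(90, Pow(W, -1))))
Function('T')(y, H) = Add(-7, Mul(5, y))
Add(Mul(Function('T')(-46, -5), Pow(-2052, -1)), Mul(354, Pow(Function('v')(-58), -1))) = Add(Mul(Add(-7, Mul(5, -46)), Pow(-2052, -1)), Mul(354, Pow(Add(Rational(110, 17), Mul(90, Pow(-58, -1))), -1))) = Add(Mul(Add(-7, -230), Rational(-1, 2052)), Mul(354, Pow(Add(Rational(110, 17), Mul(90, Rational(-1, 58))), -1))) = Add(Mul(-237, Rational(-1, 2052)), Mul(354, Pow(Add(Rational(110, 17), Rational(-45, 29)), -1))) = Add(Rational(79, 684), Mul(354, Pow(Rational(2425, 493), -1))) = Add(Rational(79, 684), Mul(354, Rational(493, 2425))) = Add(Rational(79, 684), Rational(174522, 2425)) = Rational(119564623, 1658700)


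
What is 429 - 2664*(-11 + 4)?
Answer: 19077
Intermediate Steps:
429 - 2664*(-11 + 4) = 429 - 2664*(-7) = 429 - 333*(-56) = 429 + 18648 = 19077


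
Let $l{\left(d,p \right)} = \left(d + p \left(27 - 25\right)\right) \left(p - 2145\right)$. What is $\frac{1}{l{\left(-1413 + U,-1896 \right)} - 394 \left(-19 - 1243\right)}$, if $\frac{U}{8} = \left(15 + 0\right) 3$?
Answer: $\frac{1}{20075873} \approx 4.9811 \cdot 10^{-8}$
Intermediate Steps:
$U = 360$ ($U = 8 \left(15 + 0\right) 3 = 8 \cdot 15 \cdot 3 = 8 \cdot 45 = 360$)
$l{\left(d,p \right)} = \left(-2145 + p\right) \left(d + 2 p\right)$ ($l{\left(d,p \right)} = \left(d + p 2\right) \left(-2145 + p\right) = \left(d + 2 p\right) \left(-2145 + p\right) = \left(-2145 + p\right) \left(d + 2 p\right)$)
$\frac{1}{l{\left(-1413 + U,-1896 \right)} - 394 \left(-19 - 1243\right)} = \frac{1}{\left(\left(-4290\right) \left(-1896\right) - 2145 \left(-1413 + 360\right) + 2 \left(-1896\right)^{2} + \left(-1413 + 360\right) \left(-1896\right)\right) - 394 \left(-19 - 1243\right)} = \frac{1}{\left(8133840 - -2258685 + 2 \cdot 3594816 - -1996488\right) - -497228} = \frac{1}{\left(8133840 + 2258685 + 7189632 + 1996488\right) + 497228} = \frac{1}{19578645 + 497228} = \frac{1}{20075873}$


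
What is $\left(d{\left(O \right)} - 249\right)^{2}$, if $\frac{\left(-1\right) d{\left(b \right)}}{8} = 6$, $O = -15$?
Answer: $88209$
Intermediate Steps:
$d{\left(b \right)} = -48$ ($d{\left(b \right)} = \left(-8\right) 6 = -48$)
$\left(d{\left(O \right)} - 249\right)^{2} = \left(-48 - 249\right)^{2} = \left(-297\right)^{2} = 88209$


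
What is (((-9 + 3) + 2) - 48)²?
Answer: 2704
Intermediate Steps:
(((-9 + 3) + 2) - 48)² = ((-6 + 2) - 48)² = (-4 - 48)² = (-52)² = 2704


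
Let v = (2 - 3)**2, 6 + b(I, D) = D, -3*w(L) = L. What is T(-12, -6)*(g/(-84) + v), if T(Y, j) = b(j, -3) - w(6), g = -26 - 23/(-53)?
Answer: -5807/636 ≈ -9.1305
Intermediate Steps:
w(L) = -L/3
b(I, D) = -6 + D
g = -1355/53 (g = -26 - 23*(-1)/53 = -26 - 1*(-23/53) = -26 + 23/53 = -1355/53 ≈ -25.566)
T(Y, j) = -7 (T(Y, j) = (-6 - 3) - (-1)*6/3 = -9 - 1*(-2) = -9 + 2 = -7)
v = 1 (v = (-1)**2 = 1)
T(-12, -6)*(g/(-84) + v) = -7*(-1355/53/(-84) + 1) = -7*(-1355/53*(-1/84) + 1) = -7*(1355/4452 + 1) = -7*5807/4452 = -5807/636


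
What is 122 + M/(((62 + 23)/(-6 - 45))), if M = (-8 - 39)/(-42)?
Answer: 8493/70 ≈ 121.33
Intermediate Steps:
M = 47/42 (M = -47*(-1/42) = 47/42 ≈ 1.1190)
122 + M/(((62 + 23)/(-6 - 45))) = 122 + 47/(42*(((62 + 23)/(-6 - 45)))) = 122 + 47/(42*((85/(-51)))) = 122 + 47/(42*((85*(-1/51)))) = 122 + 47/(42*(-5/3)) = 122 + (47/42)*(-⅗) = 122 - 47/70 = 8493/70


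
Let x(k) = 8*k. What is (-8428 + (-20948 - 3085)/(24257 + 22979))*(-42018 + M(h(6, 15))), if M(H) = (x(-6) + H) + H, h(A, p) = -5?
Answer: 4187919382279/11809 ≈ 3.5464e+8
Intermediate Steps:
M(H) = -48 + 2*H (M(H) = (8*(-6) + H) + H = (-48 + H) + H = -48 + 2*H)
(-8428 + (-20948 - 3085)/(24257 + 22979))*(-42018 + M(h(6, 15))) = (-8428 + (-20948 - 3085)/(24257 + 22979))*(-42018 + (-48 + 2*(-5))) = (-8428 - 24033/47236)*(-42018 + (-48 - 10)) = (-8428 - 24033*1/47236)*(-42018 - 58) = (-8428 - 24033/47236)*(-42076) = -398129041/47236*(-42076) = 4187919382279/11809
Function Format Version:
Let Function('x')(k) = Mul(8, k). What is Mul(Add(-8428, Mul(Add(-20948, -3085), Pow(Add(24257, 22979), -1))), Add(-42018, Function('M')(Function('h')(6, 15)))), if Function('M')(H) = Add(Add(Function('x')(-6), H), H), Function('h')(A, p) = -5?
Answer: Rational(4187919382279, 11809) ≈ 3.5464e+8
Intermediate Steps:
Function('M')(H) = Add(-48, Mul(2, H)) (Function('M')(H) = Add(Add(Mul(8, -6), H), H) = Add(Add(-48, H), H) = Add(-48, Mul(2, H)))
Mul(Add(-8428, Mul(Add(-20948, -3085), Pow(Add(24257, 22979), -1))), Add(-42018, Function('M')(Function('h')(6, 15)))) = Mul(Add(-8428, Mul(Add(-20948, -3085), Pow(Add(24257, 22979), -1))), Add(-42018, Add(-48, Mul(2, -5)))) = Mul(Add(-8428, Mul(-24033, Pow(47236, -1))), Add(-42018, Add(-48, -10))) = Mul(Add(-8428, Mul(-24033, Rational(1, 47236))), Add(-42018, -58)) = Mul(Add(-8428, Rational(-24033, 47236)), -42076) = Mul(Rational(-398129041, 47236), -42076) = Rational(4187919382279, 11809)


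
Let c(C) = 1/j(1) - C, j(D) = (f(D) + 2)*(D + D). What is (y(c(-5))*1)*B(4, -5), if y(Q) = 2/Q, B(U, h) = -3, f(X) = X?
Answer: -36/31 ≈ -1.1613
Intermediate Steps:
j(D) = 2*D*(2 + D) (j(D) = (D + 2)*(D + D) = (2 + D)*(2*D) = 2*D*(2 + D))
c(C) = ⅙ - C (c(C) = 1/(2*1*(2 + 1)) - C = 1/(2*1*3) - C = 1/6 - C = ⅙ - C)
(y(c(-5))*1)*B(4, -5) = ((2/(⅙ - 1*(-5)))*1)*(-3) = ((2/(⅙ + 5))*1)*(-3) = ((2/(31/6))*1)*(-3) = ((2*(6/31))*1)*(-3) = ((12/31)*1)*(-3) = (12/31)*(-3) = -36/31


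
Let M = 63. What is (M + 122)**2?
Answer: 34225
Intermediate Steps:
(M + 122)**2 = (63 + 122)**2 = 185**2 = 34225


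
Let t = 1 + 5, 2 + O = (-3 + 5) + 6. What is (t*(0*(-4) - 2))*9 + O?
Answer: -102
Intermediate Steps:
O = 6 (O = -2 + ((-3 + 5) + 6) = -2 + (2 + 6) = -2 + 8 = 6)
t = 6
(t*(0*(-4) - 2))*9 + O = (6*(0*(-4) - 2))*9 + 6 = (6*(0 - 2))*9 + 6 = (6*(-2))*9 + 6 = -12*9 + 6 = -108 + 6 = -102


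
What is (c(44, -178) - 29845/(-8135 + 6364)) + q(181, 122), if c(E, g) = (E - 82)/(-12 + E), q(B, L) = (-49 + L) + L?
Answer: 5969391/28336 ≈ 210.66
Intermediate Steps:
q(B, L) = -49 + 2*L
c(E, g) = (-82 + E)/(-12 + E)
(c(44, -178) - 29845/(-8135 + 6364)) + q(181, 122) = ((-82 + 44)/(-12 + 44) - 29845/(-8135 + 6364)) + (-49 + 2*122) = (-38/32 - 29845/(-1771)) + (-49 + 244) = ((1/32)*(-38) - 29845*(-1/1771)) + 195 = (-19/16 + 29845/1771) + 195 = 443871/28336 + 195 = 5969391/28336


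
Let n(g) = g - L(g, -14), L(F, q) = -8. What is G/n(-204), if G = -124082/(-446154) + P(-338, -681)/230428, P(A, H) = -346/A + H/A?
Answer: -371713195331/261950640727776 ≈ -0.0014190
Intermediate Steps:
n(g) = 8 + g (n(g) = g - 1*(-8) = g + 8 = 8 + g)
G = 371713195331/1336482860856 (G = -124082/(-446154) + ((-346 - 681)/(-338))/230428 = -124082*(-1/446154) - 1/338*(-1027)*(1/230428) = 62041/223077 + (79/26)*(1/230428) = 62041/223077 + 79/5991128 = 371713195331/1336482860856 ≈ 0.27813)
G/n(-204) = 371713195331/(1336482860856*(8 - 204)) = (371713195331/1336482860856)/(-196) = (371713195331/1336482860856)*(-1/196) = -371713195331/261950640727776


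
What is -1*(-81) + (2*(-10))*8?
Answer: -79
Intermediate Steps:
-1*(-81) + (2*(-10))*8 = 81 - 20*8 = 81 - 160 = -79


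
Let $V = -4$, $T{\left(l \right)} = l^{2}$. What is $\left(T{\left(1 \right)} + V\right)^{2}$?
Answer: $9$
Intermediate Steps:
$\left(T{\left(1 \right)} + V\right)^{2} = \left(1^{2} - 4\right)^{2} = \left(1 - 4\right)^{2} = \left(-3\right)^{2} = 9$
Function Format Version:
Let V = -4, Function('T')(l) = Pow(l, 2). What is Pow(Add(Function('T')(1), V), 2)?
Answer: 9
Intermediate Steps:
Pow(Add(Function('T')(1), V), 2) = Pow(Add(Pow(1, 2), -4), 2) = Pow(Add(1, -4), 2) = Pow(-3, 2) = 9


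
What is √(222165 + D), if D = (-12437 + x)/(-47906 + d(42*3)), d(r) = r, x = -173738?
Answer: 5*√202878273371/4778 ≈ 471.35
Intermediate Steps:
D = 37235/9556 (D = (-12437 - 173738)/(-47906 + 42*3) = -186175/(-47906 + 126) = -186175/(-47780) = -186175*(-1/47780) = 37235/9556 ≈ 3.8965)
√(222165 + D) = √(222165 + 37235/9556) = √(2123045975/9556) = 5*√202878273371/4778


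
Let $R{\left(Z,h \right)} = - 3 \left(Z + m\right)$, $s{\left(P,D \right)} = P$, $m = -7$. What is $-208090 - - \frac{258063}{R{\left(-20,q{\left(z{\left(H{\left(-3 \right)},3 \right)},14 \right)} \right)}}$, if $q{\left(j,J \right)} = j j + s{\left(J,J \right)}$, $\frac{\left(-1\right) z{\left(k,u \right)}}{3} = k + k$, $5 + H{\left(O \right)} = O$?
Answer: $- \frac{5532409}{27} \approx -2.049 \cdot 10^{5}$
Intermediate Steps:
$H{\left(O \right)} = -5 + O$
$z{\left(k,u \right)} = - 6 k$ ($z{\left(k,u \right)} = - 3 \left(k + k\right) = - 3 \cdot 2 k = - 6 k$)
$q{\left(j,J \right)} = J + j^{2}$ ($q{\left(j,J \right)} = j j + J = j^{2} + J = J + j^{2}$)
$R{\left(Z,h \right)} = 21 - 3 Z$ ($R{\left(Z,h \right)} = - 3 \left(Z - 7\right) = - 3 \left(-7 + Z\right) = 21 - 3 Z$)
$-208090 - - \frac{258063}{R{\left(-20,q{\left(z{\left(H{\left(-3 \right)},3 \right)},14 \right)} \right)}} = -208090 - - \frac{258063}{21 - -60} = -208090 - - \frac{258063}{21 + 60} = -208090 - - \frac{258063}{81} = -208090 - \left(-258063\right) \frac{1}{81} = -208090 - - \frac{86021}{27} = -208090 + \frac{86021}{27} = - \frac{5532409}{27}$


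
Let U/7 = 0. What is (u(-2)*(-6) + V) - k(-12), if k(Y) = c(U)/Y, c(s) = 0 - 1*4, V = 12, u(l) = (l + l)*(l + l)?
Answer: -253/3 ≈ -84.333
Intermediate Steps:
U = 0 (U = 7*0 = 0)
u(l) = 4*l² (u(l) = (2*l)*(2*l) = 4*l²)
c(s) = -4 (c(s) = 0 - 4 = -4)
k(Y) = -4/Y
(u(-2)*(-6) + V) - k(-12) = ((4*(-2)²)*(-6) + 12) - (-4)/(-12) = ((4*4)*(-6) + 12) - (-4)*(-1)/12 = (16*(-6) + 12) - 1*⅓ = (-96 + 12) - ⅓ = -84 - ⅓ = -253/3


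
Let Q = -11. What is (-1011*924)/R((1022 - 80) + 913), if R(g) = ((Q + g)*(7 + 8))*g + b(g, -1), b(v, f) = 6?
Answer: -51898/2850517 ≈ -0.018207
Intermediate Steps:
R(g) = 6 + g*(-165 + 15*g) (R(g) = ((-11 + g)*(7 + 8))*g + 6 = ((-11 + g)*15)*g + 6 = (-165 + 15*g)*g + 6 = g*(-165 + 15*g) + 6 = 6 + g*(-165 + 15*g))
(-1011*924)/R((1022 - 80) + 913) = (-1011*924)/(6 - 165*((1022 - 80) + 913) + 15*((1022 - 80) + 913)**2) = -934164/(6 - 165*(942 + 913) + 15*(942 + 913)**2) = -934164/(6 - 165*1855 + 15*1855**2) = -934164/(6 - 306075 + 15*3441025) = -934164/(6 - 306075 + 51615375) = -934164/51309306 = -934164*1/51309306 = -51898/2850517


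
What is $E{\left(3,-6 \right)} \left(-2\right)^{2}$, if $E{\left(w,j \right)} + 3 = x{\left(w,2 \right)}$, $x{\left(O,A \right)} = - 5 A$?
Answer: $-52$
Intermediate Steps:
$E{\left(w,j \right)} = -13$ ($E{\left(w,j \right)} = -3 - 10 = -13$)
$E{\left(3,-6 \right)} \left(-2\right)^{2} = - 13 \left(-2\right)^{2} = \left(-13\right) 4 = -52$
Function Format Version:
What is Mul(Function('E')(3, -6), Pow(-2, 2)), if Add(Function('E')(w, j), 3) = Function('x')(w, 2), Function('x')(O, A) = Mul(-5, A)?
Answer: -52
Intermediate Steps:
Function('E')(w, j) = -13 (Function('E')(w, j) = Add(-3, Mul(-5, 2)) = Add(-3, -10) = -13)
Mul(Function('E')(3, -6), Pow(-2, 2)) = Mul(-13, Pow(-2, 2)) = Mul(-13, 4) = -52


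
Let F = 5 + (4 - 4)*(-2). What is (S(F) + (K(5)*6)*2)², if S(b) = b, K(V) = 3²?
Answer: 12769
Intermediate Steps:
K(V) = 9
F = 5 (F = 5 + 0*(-2) = 5 + 0 = 5)
(S(F) + (K(5)*6)*2)² = (5 + (9*6)*2)² = (5 + 54*2)² = (5 + 108)² = 113² = 12769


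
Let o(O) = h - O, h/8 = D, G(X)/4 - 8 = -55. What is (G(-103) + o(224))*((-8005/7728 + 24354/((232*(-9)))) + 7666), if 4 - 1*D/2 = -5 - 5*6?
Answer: 90905411903/56028 ≈ 1.6225e+6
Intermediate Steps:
G(X) = -188 (G(X) = 32 + 4*(-55) = 32 - 220 = -188)
D = 78 (D = 8 - 2*(-5 - 5*6) = 8 - 2*(-5 - 30) = 8 - 2*(-35) = 8 + 70 = 78)
h = 624 (h = 8*78 = 624)
o(O) = 624 - O
(G(-103) + o(224))*((-8005/7728 + 24354/((232*(-9)))) + 7666) = (-188 + (624 - 1*224))*((-8005/7728 + 24354/((232*(-9)))) + 7666) = (-188 + (624 - 224))*((-8005*1/7728 + 24354/(-2088)) + 7666) = (-188 + 400)*((-8005/7728 + 24354*(-1/2088)) + 7666) = 212*((-8005/7728 - 1353/116) + 7666) = 212*(-2846141/224112 + 7666) = 212*(1715196451/224112) = 90905411903/56028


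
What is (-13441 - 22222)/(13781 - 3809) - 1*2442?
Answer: -24387287/9972 ≈ -2445.6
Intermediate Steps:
(-13441 - 22222)/(13781 - 3809) - 1*2442 = -35663/9972 - 2442 = -24387287/9972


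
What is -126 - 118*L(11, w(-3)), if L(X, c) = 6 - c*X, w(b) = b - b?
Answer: -834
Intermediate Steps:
w(b) = 0
L(X, c) = 6 - X*c
-126 - 118*L(11, w(-3)) = -126 - 118*(6 - 1*11*0) = -126 - 118*(6 + 0) = -126 - 118*6 = -126 - 708 = -834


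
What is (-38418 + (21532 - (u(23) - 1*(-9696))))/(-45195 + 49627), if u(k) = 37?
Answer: -26619/4432 ≈ -6.0061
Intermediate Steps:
(-38418 + (21532 - (u(23) - 1*(-9696))))/(-45195 + 49627) = (-38418 + (21532 - (37 - 1*(-9696))))/(-45195 + 49627) = (-38418 + (21532 - (37 + 9696)))/4432 = (-38418 + (21532 - 1*9733))*(1/4432) = (-38418 + (21532 - 9733))*(1/4432) = (-38418 + 11799)*(1/4432) = -26619*1/4432 = -26619/4432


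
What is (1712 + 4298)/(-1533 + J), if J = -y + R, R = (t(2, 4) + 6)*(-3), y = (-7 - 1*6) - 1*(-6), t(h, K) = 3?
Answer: -6010/1553 ≈ -3.8699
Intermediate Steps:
y = -7 (y = (-7 - 6) + 6 = -13 + 6 = -7)
R = -27 (R = (3 + 6)*(-3) = 9*(-3) = -27)
J = -20 (J = -1*(-7) - 27 = 7 - 27 = -20)
(1712 + 4298)/(-1533 + J) = (1712 + 4298)/(-1533 - 20) = 6010/(-1553) = 6010*(-1/1553) = -6010/1553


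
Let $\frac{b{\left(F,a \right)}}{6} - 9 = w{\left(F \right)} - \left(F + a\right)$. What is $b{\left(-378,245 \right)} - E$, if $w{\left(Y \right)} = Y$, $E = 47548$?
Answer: $-48964$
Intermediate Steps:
$b{\left(F,a \right)} = 54 - 6 a$ ($b{\left(F,a \right)} = 54 + 6 \left(F - \left(F + a\right)\right) = 54 + 6 \left(- a\right) = 54 - 6 a$)
$b{\left(-378,245 \right)} - E = \left(54 - 1470\right) - 47548 = -1416 - 47548 = -48964$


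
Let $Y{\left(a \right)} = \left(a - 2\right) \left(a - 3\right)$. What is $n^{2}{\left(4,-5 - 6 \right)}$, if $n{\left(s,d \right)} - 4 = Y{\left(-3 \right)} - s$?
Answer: $900$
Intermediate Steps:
$Y{\left(a \right)} = \left(-3 + a\right) \left(-2 + a\right)$ ($Y{\left(a \right)} = \left(-2 + a\right) \left(-3 + a\right) = \left(-3 + a\right) \left(-2 + a\right)$)
$n{\left(s,d \right)} = 34 - s$ ($n{\left(s,d \right)} = 4 - \left(-30 + s\right) = 34 - s$)
$n^{2}{\left(4,-5 - 6 \right)} = \left(34 - 4\right)^{2} = 30^{2} = 900$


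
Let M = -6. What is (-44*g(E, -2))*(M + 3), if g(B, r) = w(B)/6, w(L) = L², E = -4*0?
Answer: 0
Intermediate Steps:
E = 0
g(B, r) = B²/6
(-44*g(E, -2))*(M + 3) = (-22*0²/3)*(-6 + 3) = -22*0/3*(-3) = -44*0*(-3) = 0*(-3) = 0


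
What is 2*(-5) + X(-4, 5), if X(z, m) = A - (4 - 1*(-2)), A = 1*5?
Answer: -11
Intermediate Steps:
A = 5
X(z, m) = -1 (X(z, m) = 5 - (4 - 1*(-2)) = 5 - (4 + 2) = 5 - 1*6 = 5 - 6 = -1)
2*(-5) + X(-4, 5) = 2*(-5) - 1 = -10 - 1 = -11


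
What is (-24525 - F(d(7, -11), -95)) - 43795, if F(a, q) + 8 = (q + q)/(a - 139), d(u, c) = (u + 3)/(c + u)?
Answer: -19332676/283 ≈ -68313.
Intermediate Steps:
d(u, c) = (3 + u)/(c + u)
F(a, q) = -8 + 2*q/(-139 + a) (F(a, q) = -8 + (q + q)/(a - 139) = -8 + (2*q)/(-139 + a) = -8 + 2*q/(-139 + a))
(-24525 - F(d(7, -11), -95)) - 43795 = (-24525 - 2*(556 - 95 - 4*(3 + 7)/(-11 + 7))/(-139 + (3 + 7)/(-11 + 7))) - 43795 = (-24525 - 2*(556 - 95 - 4*10/(-4))/(-139 + 10/(-4))) - 43795 = (-24525 - 2*(556 - 95 - (-1)*10)/(-139 - 1/4*10)) - 43795 = (-24525 - 2*(556 - 95 - 4*(-5/2))/(-139 - 5/2)) - 43795 = (-24525 - 2*(556 - 95 + 10)/(-283/2)) - 43795 = (-24525 - 2*(-2)*471/283) - 43795 = (-24525 - 1*(-1884/283)) - 43795 = (-24525 + 1884/283) - 43795 = -6938691/283 - 43795 = -19332676/283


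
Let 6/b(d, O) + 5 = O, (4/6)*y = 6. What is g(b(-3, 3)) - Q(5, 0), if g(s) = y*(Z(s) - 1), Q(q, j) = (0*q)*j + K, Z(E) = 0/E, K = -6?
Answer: -3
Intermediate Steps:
y = 9 (y = (3/2)*6 = 9)
Z(E) = 0
b(d, O) = 6/(-5 + O)
Q(q, j) = -6 (Q(q, j) = (0*q)*j - 6 = 0*j - 6 = 0 - 6 = -6)
g(s) = -9 (g(s) = 9*(0 - 1) = 9*(-1) = -9)
g(b(-3, 3)) - Q(5, 0) = -9 - 1*(-6) = -9 + 6 = -3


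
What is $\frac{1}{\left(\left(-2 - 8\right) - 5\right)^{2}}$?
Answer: $\frac{1}{225} \approx 0.0044444$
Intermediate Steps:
$\frac{1}{\left(\left(-2 - 8\right) - 5\right)^{2}} = \frac{1}{\left(-10 - 5\right)^{2}} = \frac{1}{\left(-15\right)^{2}} = \frac{1}{225}$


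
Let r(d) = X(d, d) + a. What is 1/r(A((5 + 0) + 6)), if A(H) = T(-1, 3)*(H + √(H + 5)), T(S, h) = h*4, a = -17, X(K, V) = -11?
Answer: -1/28 ≈ -0.035714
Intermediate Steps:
T(S, h) = 4*h
A(H) = 12*H + 12*√(5 + H) (A(H) = (4*3)*(H + √(H + 5)) = 12*(H + √(5 + H)) = 12*H + 12*√(5 + H))
r(d) = -28 (r(d) = -11 - 17 = -28)
1/r(A((5 + 0) + 6)) = 1/(-28) = -1/28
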